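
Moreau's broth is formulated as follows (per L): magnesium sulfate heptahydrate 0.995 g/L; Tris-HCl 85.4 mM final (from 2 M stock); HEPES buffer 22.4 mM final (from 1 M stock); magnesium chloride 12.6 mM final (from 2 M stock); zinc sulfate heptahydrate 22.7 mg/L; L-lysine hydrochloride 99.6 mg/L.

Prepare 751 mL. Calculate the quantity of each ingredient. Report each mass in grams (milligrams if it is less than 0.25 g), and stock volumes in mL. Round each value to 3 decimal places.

Scale factor relative to 1 L: 0.751.
magnesium sulfate heptahydrate: 0.995 g/L × 0.751 L = 0.747 g
Tris-HCl: C1V1 = C2V2 → 85.4 mM × 751 mL ÷ 2000 mM = 32.068 mL
HEPES buffer: V = C2·V2/C1 = 22.4 mM × 751 mL ÷ 1000 mM = 16.822 mL
magnesium chloride: V = C2·V2/C1 = 12.6 mM × 751 mL ÷ 2000 mM = 4.731 mL
zinc sulfate heptahydrate: 22.7 mg/L × 0.751 L = 17.048 mg
L-lysine hydrochloride: 99.6 mg/L × 0.751 L = 74.800 mg

magnesium sulfate heptahydrate 0.747 g; Tris-HCl 32.068 mL; HEPES buffer 16.822 mL; magnesium chloride 4.731 mL; zinc sulfate heptahydrate 17.048 mg; L-lysine hydrochloride 74.800 mg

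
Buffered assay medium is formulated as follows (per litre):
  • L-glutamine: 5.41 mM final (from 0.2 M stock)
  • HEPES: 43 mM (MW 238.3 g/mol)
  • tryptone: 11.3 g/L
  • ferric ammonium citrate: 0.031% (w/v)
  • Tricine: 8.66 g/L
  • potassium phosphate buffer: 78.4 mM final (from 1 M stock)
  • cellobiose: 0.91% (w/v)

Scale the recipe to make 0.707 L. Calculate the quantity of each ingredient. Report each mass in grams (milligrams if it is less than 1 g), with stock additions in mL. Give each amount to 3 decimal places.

L-glutamine 19.124 mL; HEPES 7.245 g; tryptone 7.989 g; ferric ammonium citrate 219.170 mg; Tricine 6.123 g; potassium phosphate buffer 55.429 mL; cellobiose 6.434 g

Working volume: 0.707 L.
L-glutamine: dilute stock: 5.41 mM × 707 mL ÷ 200 mM = 19.124 mL
HEPES: 43 mmol/L × 238.3 g/mol × 0.707 L ÷ 1000 = 7.245 g
tryptone: 11.3 g/L × 0.707 L = 7.989 g
ferric ammonium citrate: 0.031 g per 100 mL × 707 mL ÷ 100 = 0.21917 g = 219.170 mg
Tricine: 8.66 g/L × 0.707 L = 6.123 g
potassium phosphate buffer: V = C2·V2/C1 = 78.4 mM × 707 mL ÷ 1000 mM = 55.429 mL
cellobiose: 0.91 g per 100 mL × 707 mL ÷ 100 = 6.434 g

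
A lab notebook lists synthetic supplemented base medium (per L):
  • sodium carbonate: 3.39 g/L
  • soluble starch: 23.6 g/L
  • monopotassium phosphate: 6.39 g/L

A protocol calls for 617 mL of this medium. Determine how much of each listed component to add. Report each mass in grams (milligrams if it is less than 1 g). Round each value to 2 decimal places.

sodium carbonate 2.09 g; soluble starch 14.56 g; monopotassium phosphate 3.94 g

Scale factor relative to 1 L: 0.617.
sodium carbonate: 3.39 g/L × 0.617 L = 2.09 g
soluble starch: 23.6 g/L × 0.617 L = 14.56 g
monopotassium phosphate: 6.39 g/L × 0.617 L = 3.94 g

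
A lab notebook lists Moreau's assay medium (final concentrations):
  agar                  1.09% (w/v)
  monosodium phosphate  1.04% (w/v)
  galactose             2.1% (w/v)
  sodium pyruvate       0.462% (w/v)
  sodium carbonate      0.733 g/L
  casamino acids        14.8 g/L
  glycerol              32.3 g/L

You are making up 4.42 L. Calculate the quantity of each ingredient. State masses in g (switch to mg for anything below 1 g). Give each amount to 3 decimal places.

agar 48.178 g; monosodium phosphate 45.968 g; galactose 92.820 g; sodium pyruvate 20.420 g; sodium carbonate 3.240 g; casamino acids 65.416 g; glycerol 142.766 g

Working volume: 4.42 L.
agar: 1.09 g per 100 mL × 4420 mL ÷ 100 = 48.178 g
monosodium phosphate: 1.04 g per 100 mL × 4420 mL ÷ 100 = 45.968 g
galactose: 2.1% w/v = 21 g/L → 21 × 4.42 L = 92.820 g
sodium pyruvate: 0.462 g per 100 mL × 4420 mL ÷ 100 = 20.420 g
sodium carbonate: 0.733 g/L × 4.42 L = 3.240 g
casamino acids: 14.8 g/L × 4.42 L = 65.416 g
glycerol: 32.3 g/L × 4.42 L = 142.766 g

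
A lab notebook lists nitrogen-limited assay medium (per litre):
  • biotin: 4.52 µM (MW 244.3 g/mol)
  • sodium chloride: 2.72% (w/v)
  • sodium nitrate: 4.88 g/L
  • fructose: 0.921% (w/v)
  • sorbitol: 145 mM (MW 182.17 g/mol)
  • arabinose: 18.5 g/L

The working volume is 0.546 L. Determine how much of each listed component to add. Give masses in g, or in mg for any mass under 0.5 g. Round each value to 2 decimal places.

biotin 0.60 mg; sodium chloride 14.85 g; sodium nitrate 2.66 g; fructose 5.03 g; sorbitol 14.42 g; arabinose 10.10 g

Scale factor relative to 1 L: 0.546.
biotin: 4.52 µmol/L × 244.3 g/mol × 0.546 L ÷ 1000 = 0.60 mg
sodium chloride: 2.72 g per 100 mL × 546 mL ÷ 100 = 14.85 g
sodium nitrate: 4.88 g/L × 0.546 L = 2.66 g
fructose: 0.921% w/v = 9.21 g/L → 9.21 × 0.546 L = 5.03 g
sorbitol: 145 mmol/L × 182.17 g/mol × 0.546 L ÷ 1000 = 14.42 g
arabinose: 18.5 g/L × 0.546 L = 10.10 g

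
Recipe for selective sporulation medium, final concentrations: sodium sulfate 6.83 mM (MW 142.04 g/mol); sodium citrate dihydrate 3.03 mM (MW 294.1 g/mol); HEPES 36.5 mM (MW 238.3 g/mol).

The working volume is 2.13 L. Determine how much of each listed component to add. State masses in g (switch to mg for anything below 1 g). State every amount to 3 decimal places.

Scale factor relative to 1 L: 2.13.
sodium sulfate: 6.83 mmol/L × 142.04 g/mol × 2.13 L ÷ 1000 = 2.066 g
sodium citrate dihydrate: 3.03 mmol/L × 294.1 g/mol × 2.13 L ÷ 1000 = 1.898 g
HEPES: 36.5 mmol/L × 238.3 g/mol × 2.13 L ÷ 1000 = 18.527 g

sodium sulfate 2.066 g; sodium citrate dihydrate 1.898 g; HEPES 18.527 g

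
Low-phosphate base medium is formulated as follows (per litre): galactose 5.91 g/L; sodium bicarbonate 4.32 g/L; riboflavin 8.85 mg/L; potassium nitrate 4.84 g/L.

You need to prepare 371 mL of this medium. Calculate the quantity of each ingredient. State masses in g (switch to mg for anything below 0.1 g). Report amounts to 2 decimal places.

Scale factor relative to 1 L: 0.371.
galactose: 5.91 g/L × 0.371 L = 2.19 g
sodium bicarbonate: 4.32 g/L × 0.371 L = 1.60 g
riboflavin: 8.85 mg/L × 0.371 L = 3.28 mg
potassium nitrate: 4.84 g/L × 0.371 L = 1.80 g

galactose 2.19 g; sodium bicarbonate 1.60 g; riboflavin 3.28 mg; potassium nitrate 1.80 g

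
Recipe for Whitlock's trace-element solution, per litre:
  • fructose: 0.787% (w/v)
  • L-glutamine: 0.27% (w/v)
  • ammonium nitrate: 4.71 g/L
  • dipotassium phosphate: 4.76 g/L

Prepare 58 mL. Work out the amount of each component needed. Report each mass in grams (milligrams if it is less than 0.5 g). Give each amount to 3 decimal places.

Working volume: 58 mL = 0.058 L.
fructose: 0.787% w/v = 7.87 g/L → 7.87 × 0.058 L = 0.45646 g = 456.460 mg
L-glutamine: 0.27 g per 100 mL × 58 mL ÷ 100 = 0.1566 g = 156.600 mg
ammonium nitrate: 4.71 g/L × 0.058 L = 0.27318 g = 273.180 mg
dipotassium phosphate: 4.76 g/L × 0.058 L = 0.27608 g = 276.080 mg

fructose 456.460 mg; L-glutamine 156.600 mg; ammonium nitrate 273.180 mg; dipotassium phosphate 276.080 mg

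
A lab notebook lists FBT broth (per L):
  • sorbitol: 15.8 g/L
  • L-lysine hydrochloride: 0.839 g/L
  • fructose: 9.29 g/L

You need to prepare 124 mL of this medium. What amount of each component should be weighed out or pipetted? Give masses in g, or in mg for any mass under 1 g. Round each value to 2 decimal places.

Target volume = 124 mL = 0.124 L.
sorbitol: 15.8 g/L × 0.124 L = 1.96 g
L-lysine hydrochloride: 0.839 g/L × 0.124 L = 0.104036 g = 104.04 mg
fructose: 9.29 g/L × 0.124 L = 1.15 g

sorbitol 1.96 g; L-lysine hydrochloride 104.04 mg; fructose 1.15 g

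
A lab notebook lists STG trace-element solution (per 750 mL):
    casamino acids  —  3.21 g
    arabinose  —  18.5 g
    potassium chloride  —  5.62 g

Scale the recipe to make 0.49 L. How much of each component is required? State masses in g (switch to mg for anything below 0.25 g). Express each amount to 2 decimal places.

casamino acids 2.10 g; arabinose 12.09 g; potassium chloride 3.67 g

Scale factor = 490 mL / 750 mL = 0.653333.
casamino acids: 3.21 g × (490 mL / 750 mL) = 2.10 g
arabinose: 18.5 g × (490 mL / 750 mL) = 12.09 g
potassium chloride: 5.62 g × (490 mL / 750 mL) = 3.67 g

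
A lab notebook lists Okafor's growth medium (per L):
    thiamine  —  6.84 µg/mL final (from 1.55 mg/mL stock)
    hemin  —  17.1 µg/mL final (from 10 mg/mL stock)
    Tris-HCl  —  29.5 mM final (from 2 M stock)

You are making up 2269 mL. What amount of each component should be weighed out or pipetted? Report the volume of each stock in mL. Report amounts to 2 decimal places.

Scale factor relative to 1 L: 2.269.
thiamine: dilute stock: 6.84 µg/mL × 2269 mL ÷ 1550 µg/mL = 10.01 mL
hemin: C1V1 = C2V2 → 17.1 µg/mL × 2269 mL ÷ 10000 µg/mL = 3.88 mL
Tris-HCl: dilute stock: 29.5 mM × 2269 mL ÷ 2000 mM = 33.47 mL

thiamine 10.01 mL; hemin 3.88 mL; Tris-HCl 33.47 mL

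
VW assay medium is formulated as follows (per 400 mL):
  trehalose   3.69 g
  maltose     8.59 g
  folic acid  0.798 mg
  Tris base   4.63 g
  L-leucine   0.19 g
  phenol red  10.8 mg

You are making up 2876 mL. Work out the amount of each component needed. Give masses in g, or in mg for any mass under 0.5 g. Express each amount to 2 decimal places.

trehalose 26.53 g; maltose 61.76 g; folic acid 5.74 mg; Tris base 33.29 g; L-leucine 1.37 g; phenol red 77.65 mg

Ratio of target to recipe volume: 2876 / 400 = 7.19.
trehalose: 3.69 g × (2876 mL / 400 mL) = 26.53 g
maltose: 8.59 g × (2876 mL / 400 mL) = 61.76 g
folic acid: 0.798 mg × (2876 mL / 400 mL) = 5.74 mg
Tris base: 4.63 g × (2876 mL / 400 mL) = 33.29 g
L-leucine: 0.19 g × (2876 mL / 400 mL) = 1.37 g
phenol red: 10.8 mg × (2876 mL / 400 mL) = 77.65 mg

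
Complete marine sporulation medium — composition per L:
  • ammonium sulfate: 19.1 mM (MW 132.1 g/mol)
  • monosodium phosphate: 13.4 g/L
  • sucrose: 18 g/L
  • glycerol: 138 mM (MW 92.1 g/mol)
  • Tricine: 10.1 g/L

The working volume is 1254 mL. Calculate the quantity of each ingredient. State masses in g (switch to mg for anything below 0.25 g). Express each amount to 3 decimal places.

Scale factor relative to 1 L: 1.254.
ammonium sulfate: 19.1 mmol/L × 132.1 g/mol × 1.254 L ÷ 1000 = 3.164 g
monosodium phosphate: 13.4 g/L × 1.254 L = 16.804 g
sucrose: 18 g/L × 1.254 L = 22.572 g
glycerol: 138 mmol/L × 92.1 g/mol × 1.254 L ÷ 1000 = 15.938 g
Tricine: 10.1 g/L × 1.254 L = 12.665 g

ammonium sulfate 3.164 g; monosodium phosphate 16.804 g; sucrose 22.572 g; glycerol 15.938 g; Tricine 12.665 g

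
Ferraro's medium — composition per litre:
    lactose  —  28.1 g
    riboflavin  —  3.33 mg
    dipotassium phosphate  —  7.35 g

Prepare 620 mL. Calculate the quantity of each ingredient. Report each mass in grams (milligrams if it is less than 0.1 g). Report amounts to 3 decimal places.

lactose 17.422 g; riboflavin 2.065 mg; dipotassium phosphate 4.557 g

Ratio of target to recipe volume: 620 / 1000 = 0.62.
lactose: 28.1 g × (620 mL / 1000 mL) = 17.422 g
riboflavin: 3.33 mg × (620 mL / 1000 mL) = 2.065 mg
dipotassium phosphate: 7.35 g × (620 mL / 1000 mL) = 4.557 g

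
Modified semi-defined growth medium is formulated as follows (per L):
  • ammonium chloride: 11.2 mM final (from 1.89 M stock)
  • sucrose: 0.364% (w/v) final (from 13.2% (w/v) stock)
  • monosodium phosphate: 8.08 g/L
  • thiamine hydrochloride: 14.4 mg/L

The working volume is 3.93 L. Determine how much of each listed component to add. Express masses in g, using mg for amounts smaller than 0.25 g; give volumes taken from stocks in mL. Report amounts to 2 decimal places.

ammonium chloride 23.29 mL; sucrose 108.37 mL; monosodium phosphate 31.75 g; thiamine hydrochloride 56.59 mg

Scale factor relative to 1 L: 3.93.
ammonium chloride: dilute stock: 11.2 mM × 3930 mL ÷ 1890 mM = 23.29 mL
sucrose: dilute stock: 0.364% ÷ 13.2% × 3930 mL = 108.37 mL
monosodium phosphate: 8.08 g/L × 3.93 L = 31.75 g
thiamine hydrochloride: 14.4 mg/L × 3.93 L = 56.59 mg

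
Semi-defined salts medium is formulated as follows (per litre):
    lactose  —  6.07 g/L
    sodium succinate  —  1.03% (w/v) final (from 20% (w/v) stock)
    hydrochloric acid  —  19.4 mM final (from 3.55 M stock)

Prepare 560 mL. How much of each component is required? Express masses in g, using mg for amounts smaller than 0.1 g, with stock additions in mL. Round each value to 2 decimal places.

lactose 3.40 g; sodium succinate 28.84 mL; hydrochloric acid 3.06 mL

Scale factor relative to 1 L: 0.56.
lactose: 6.07 g/L × 0.56 L = 3.40 g
sodium succinate: C1V1 = C2V2 → 1.03% ÷ 20% × 560 mL = 28.84 mL
hydrochloric acid: V = C2·V2/C1 = 19.4 mM × 560 mL ÷ 3550 mM = 3.06 mL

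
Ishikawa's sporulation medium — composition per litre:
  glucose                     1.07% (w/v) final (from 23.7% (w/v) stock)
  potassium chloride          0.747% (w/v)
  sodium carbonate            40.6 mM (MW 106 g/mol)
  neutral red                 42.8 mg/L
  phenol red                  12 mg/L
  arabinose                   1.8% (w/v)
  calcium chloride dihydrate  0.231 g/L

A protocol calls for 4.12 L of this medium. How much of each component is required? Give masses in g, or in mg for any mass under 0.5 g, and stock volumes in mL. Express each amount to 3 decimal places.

Working volume: 4.12 L.
glucose: V = C2·V2/C1 = 1.07% ÷ 23.7% × 4120 mL = 186.008 mL
potassium chloride: 0.747% w/v = 7.47 g/L → 7.47 × 4.12 L = 30.776 g
sodium carbonate: 40.6 mmol/L × 106 g/mol × 4.12 L ÷ 1000 = 17.731 g
neutral red: 42.8 mg/L × 4.12 L = 176.336 mg
phenol red: 12 mg/L × 4.12 L = 49.440 mg
arabinose: 1.8% w/v = 18 g/L → 18 × 4.12 L = 74.160 g
calcium chloride dihydrate: 0.231 g/L × 4.12 L = 0.952 g

glucose 186.008 mL; potassium chloride 30.776 g; sodium carbonate 17.731 g; neutral red 176.336 mg; phenol red 49.440 mg; arabinose 74.160 g; calcium chloride dihydrate 0.952 g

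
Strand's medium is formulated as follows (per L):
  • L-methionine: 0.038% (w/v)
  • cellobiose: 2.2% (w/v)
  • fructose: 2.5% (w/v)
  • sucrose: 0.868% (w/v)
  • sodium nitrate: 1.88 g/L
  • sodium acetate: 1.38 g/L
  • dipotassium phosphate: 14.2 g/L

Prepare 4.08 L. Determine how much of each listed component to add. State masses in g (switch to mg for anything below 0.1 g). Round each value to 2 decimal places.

Working volume: 4.08 L.
L-methionine: 0.038% w/v = 0.38 g/L → 0.38 × 4.08 L = 1.55 g
cellobiose: 2.2 g per 100 mL × 4080 mL ÷ 100 = 89.76 g
fructose: 2.5 g per 100 mL × 4080 mL ÷ 100 = 102.00 g
sucrose: 0.868 g per 100 mL × 4080 mL ÷ 100 = 35.41 g
sodium nitrate: 1.88 g/L × 4.08 L = 7.67 g
sodium acetate: 1.38 g/L × 4.08 L = 5.63 g
dipotassium phosphate: 14.2 g/L × 4.08 L = 57.94 g

L-methionine 1.55 g; cellobiose 89.76 g; fructose 102.00 g; sucrose 35.41 g; sodium nitrate 7.67 g; sodium acetate 5.63 g; dipotassium phosphate 57.94 g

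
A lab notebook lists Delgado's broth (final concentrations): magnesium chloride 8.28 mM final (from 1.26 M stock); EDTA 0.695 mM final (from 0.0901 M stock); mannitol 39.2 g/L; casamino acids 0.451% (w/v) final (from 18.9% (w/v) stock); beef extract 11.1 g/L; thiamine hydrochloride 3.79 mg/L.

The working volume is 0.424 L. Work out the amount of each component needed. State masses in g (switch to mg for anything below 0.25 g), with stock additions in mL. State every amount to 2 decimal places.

Working volume: 0.424 L.
magnesium chloride: V = C2·V2/C1 = 8.28 mM × 424 mL ÷ 1260 mM = 2.79 mL
EDTA: V = C2·V2/C1 = 0.695 mM × 424 mL ÷ 90.1 mM = 3.27 mL
mannitol: 39.2 g/L × 0.424 L = 16.62 g
casamino acids: V = C2·V2/C1 = 0.451% ÷ 18.9% × 424 mL = 10.12 mL
beef extract: 11.1 g/L × 0.424 L = 4.71 g
thiamine hydrochloride: 3.79 mg/L × 0.424 L = 1.61 mg

magnesium chloride 2.79 mL; EDTA 3.27 mL; mannitol 16.62 g; casamino acids 10.12 mL; beef extract 4.71 g; thiamine hydrochloride 1.61 mg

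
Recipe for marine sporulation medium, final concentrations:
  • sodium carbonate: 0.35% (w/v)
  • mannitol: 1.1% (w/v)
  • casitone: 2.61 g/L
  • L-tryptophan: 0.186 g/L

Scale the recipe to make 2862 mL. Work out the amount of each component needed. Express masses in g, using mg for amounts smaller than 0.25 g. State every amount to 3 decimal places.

Scale factor relative to 1 L: 2.862.
sodium carbonate: 0.35 g per 100 mL × 2862 mL ÷ 100 = 10.017 g
mannitol: 1.1% w/v = 11 g/L → 11 × 2.862 L = 31.482 g
casitone: 2.61 g/L × 2.862 L = 7.470 g
L-tryptophan: 0.186 g/L × 2.862 L = 0.532 g

sodium carbonate 10.017 g; mannitol 31.482 g; casitone 7.470 g; L-tryptophan 0.532 g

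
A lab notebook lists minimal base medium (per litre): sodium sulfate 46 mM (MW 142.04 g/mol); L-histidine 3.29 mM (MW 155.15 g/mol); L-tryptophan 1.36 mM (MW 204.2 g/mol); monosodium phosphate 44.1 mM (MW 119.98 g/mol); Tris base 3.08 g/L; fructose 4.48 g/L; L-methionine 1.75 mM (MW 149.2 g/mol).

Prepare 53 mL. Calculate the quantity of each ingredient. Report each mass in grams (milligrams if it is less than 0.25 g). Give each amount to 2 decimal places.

Scale factor relative to 1 L: 0.053.
sodium sulfate: 46 mmol/L × 142.04 g/mol × 0.053 L ÷ 1000 = 0.35 g
L-histidine: 3.29 mmol/L × 155.15 mg/mmol × 0.053 L = 27.05 mg
L-tryptophan: 1.36 mmol/L × 204.2 mg/mmol × 0.053 L = 14.72 mg
monosodium phosphate: 44.1 mmol/L × 119.98 g/mol × 0.053 L ÷ 1000 = 0.28 g
Tris base: 3.08 g/L × 0.053 L = 0.16324 g = 163.24 mg
fructose: 4.48 g/L × 0.053 L = 0.23744 g = 237.44 mg
L-methionine: 1.75 mmol/L × 149.2 mg/mmol × 0.053 L = 13.84 mg

sodium sulfate 0.35 g; L-histidine 27.05 mg; L-tryptophan 14.72 mg; monosodium phosphate 0.28 g; Tris base 163.24 mg; fructose 237.44 mg; L-methionine 13.84 mg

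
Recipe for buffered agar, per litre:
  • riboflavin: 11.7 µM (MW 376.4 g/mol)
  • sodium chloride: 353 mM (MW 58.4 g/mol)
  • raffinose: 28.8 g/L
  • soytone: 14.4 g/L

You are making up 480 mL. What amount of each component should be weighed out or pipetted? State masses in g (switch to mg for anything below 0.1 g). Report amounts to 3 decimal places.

Working volume: 480 mL = 0.48 L.
riboflavin: 11.7 µmol/L × 376.4 g/mol × 0.48 L ÷ 1000 = 2.114 mg
sodium chloride: 353 mmol/L × 58.4 g/mol × 0.48 L ÷ 1000 = 9.895 g
raffinose: 28.8 g/L × 0.48 L = 13.824 g
soytone: 14.4 g/L × 0.48 L = 6.912 g

riboflavin 2.114 mg; sodium chloride 9.895 g; raffinose 13.824 g; soytone 6.912 g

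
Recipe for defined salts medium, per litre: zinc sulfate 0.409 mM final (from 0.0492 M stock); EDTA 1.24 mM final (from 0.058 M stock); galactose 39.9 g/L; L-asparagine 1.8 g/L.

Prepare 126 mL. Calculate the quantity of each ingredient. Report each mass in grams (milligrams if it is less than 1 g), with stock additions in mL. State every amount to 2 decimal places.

Scale factor relative to 1 L: 0.126.
zinc sulfate: V = C2·V2/C1 = 0.409 mM × 126 mL ÷ 49.2 mM = 1.05 mL
EDTA: V = C2·V2/C1 = 1.24 mM × 126 mL ÷ 58 mM = 2.69 mL
galactose: 39.9 g/L × 0.126 L = 5.03 g
L-asparagine: 1.8 g/L × 0.126 L = 0.2268 g = 226.80 mg

zinc sulfate 1.05 mL; EDTA 2.69 mL; galactose 5.03 g; L-asparagine 226.80 mg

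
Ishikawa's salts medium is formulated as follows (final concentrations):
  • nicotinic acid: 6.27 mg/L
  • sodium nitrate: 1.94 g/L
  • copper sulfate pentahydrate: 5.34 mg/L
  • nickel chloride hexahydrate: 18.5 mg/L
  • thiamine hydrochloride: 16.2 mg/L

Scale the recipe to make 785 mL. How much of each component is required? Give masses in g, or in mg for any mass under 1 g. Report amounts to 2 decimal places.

nicotinic acid 4.92 mg; sodium nitrate 1.52 g; copper sulfate pentahydrate 4.19 mg; nickel chloride hexahydrate 14.52 mg; thiamine hydrochloride 12.72 mg

Working volume: 785 mL = 0.785 L.
nicotinic acid: 6.27 mg/L × 0.785 L = 4.92 mg
sodium nitrate: 1.94 g/L × 0.785 L = 1.52 g
copper sulfate pentahydrate: 5.34 mg/L × 0.785 L = 4.19 mg
nickel chloride hexahydrate: 18.5 mg/L × 0.785 L = 14.52 mg
thiamine hydrochloride: 16.2 mg/L × 0.785 L = 12.72 mg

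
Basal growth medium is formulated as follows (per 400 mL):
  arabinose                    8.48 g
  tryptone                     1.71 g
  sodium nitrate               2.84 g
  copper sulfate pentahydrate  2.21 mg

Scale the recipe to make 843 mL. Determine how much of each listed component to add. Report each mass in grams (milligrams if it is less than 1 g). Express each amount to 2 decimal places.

Scale factor = 843 mL / 400 mL = 2.1075.
arabinose: 8.48 g × (843 mL / 400 mL) = 17.87 g
tryptone: 1.71 g × (843 mL / 400 mL) = 3.60 g
sodium nitrate: 2.84 g × (843 mL / 400 mL) = 5.99 g
copper sulfate pentahydrate: 2.21 mg × (843 mL / 400 mL) = 4.66 mg

arabinose 17.87 g; tryptone 3.60 g; sodium nitrate 5.99 g; copper sulfate pentahydrate 4.66 mg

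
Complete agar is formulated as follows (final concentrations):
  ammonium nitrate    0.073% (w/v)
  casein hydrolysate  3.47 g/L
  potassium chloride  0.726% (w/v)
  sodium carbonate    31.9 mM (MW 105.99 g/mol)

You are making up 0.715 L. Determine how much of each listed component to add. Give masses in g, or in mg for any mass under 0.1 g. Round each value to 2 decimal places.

ammonium nitrate 0.52 g; casein hydrolysate 2.48 g; potassium chloride 5.19 g; sodium carbonate 2.42 g

Scale factor relative to 1 L: 0.715.
ammonium nitrate: 0.073% w/v = 0.73 g/L → 0.73 × 0.715 L = 0.52 g
casein hydrolysate: 3.47 g/L × 0.715 L = 2.48 g
potassium chloride: 0.726% w/v = 7.26 g/L → 7.26 × 0.715 L = 5.19 g
sodium carbonate: 31.9 mmol/L × 105.99 g/mol × 0.715 L ÷ 1000 = 2.42 g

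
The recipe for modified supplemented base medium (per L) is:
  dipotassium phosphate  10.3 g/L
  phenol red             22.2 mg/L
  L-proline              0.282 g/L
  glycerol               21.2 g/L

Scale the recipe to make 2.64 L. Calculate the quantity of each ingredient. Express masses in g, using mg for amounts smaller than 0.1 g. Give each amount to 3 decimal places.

Working volume: 2.64 L.
dipotassium phosphate: 10.3 g/L × 2.64 L = 27.192 g
phenol red: 22.2 mg/L × 2.64 L = 58.608 mg
L-proline: 0.282 g/L × 2.64 L = 0.744 g
glycerol: 21.2 g/L × 2.64 L = 55.968 g

dipotassium phosphate 27.192 g; phenol red 58.608 mg; L-proline 0.744 g; glycerol 55.968 g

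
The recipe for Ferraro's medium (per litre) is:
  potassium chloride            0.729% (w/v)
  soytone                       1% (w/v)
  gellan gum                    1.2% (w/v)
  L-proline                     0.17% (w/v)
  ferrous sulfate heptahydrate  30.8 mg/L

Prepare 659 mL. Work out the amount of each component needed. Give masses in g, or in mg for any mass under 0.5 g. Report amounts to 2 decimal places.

potassium chloride 4.80 g; soytone 6.59 g; gellan gum 7.91 g; L-proline 1.12 g; ferrous sulfate heptahydrate 20.30 mg

Working volume: 659 mL = 0.659 L.
potassium chloride: 0.729% w/v = 7.29 g/L → 7.29 × 0.659 L = 4.80 g
soytone: 1% w/v = 10 g/L → 10 × 0.659 L = 6.59 g
gellan gum: 1.2 g per 100 mL × 659 mL ÷ 100 = 7.91 g
L-proline: 0.17% w/v = 1.7 g/L → 1.7 × 0.659 L = 1.12 g
ferrous sulfate heptahydrate: 30.8 mg/L × 0.659 L = 20.30 mg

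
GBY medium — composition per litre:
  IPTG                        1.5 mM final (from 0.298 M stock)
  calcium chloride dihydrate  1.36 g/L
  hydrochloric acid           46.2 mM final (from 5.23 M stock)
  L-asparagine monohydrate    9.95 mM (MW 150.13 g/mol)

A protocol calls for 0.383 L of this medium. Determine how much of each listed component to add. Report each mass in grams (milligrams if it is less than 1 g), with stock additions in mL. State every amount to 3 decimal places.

Scale factor relative to 1 L: 0.383.
IPTG: dilute stock: 1.5 mM × 383 mL ÷ 298 mM = 1.928 mL
calcium chloride dihydrate: 1.36 g/L × 0.383 L = 0.52088 g = 520.880 mg
hydrochloric acid: C1V1 = C2V2 → 46.2 mM × 383 mL ÷ 5230 mM = 3.383 mL
L-asparagine monohydrate: 9.95 mmol/L × 150.13 mg/mmol × 0.383 L = 572.123 mg

IPTG 1.928 mL; calcium chloride dihydrate 520.880 mg; hydrochloric acid 3.383 mL; L-asparagine monohydrate 572.123 mg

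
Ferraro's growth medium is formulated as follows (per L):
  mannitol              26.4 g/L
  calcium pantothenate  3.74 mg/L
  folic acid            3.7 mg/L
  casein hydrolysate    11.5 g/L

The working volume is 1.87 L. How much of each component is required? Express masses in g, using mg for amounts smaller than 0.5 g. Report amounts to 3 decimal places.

mannitol 49.368 g; calcium pantothenate 6.994 mg; folic acid 6.919 mg; casein hydrolysate 21.505 g

Scale factor relative to 1 L: 1.87.
mannitol: 26.4 g/L × 1.87 L = 49.368 g
calcium pantothenate: 3.74 mg/L × 1.87 L = 6.994 mg
folic acid: 3.7 mg/L × 1.87 L = 6.919 mg
casein hydrolysate: 11.5 g/L × 1.87 L = 21.505 g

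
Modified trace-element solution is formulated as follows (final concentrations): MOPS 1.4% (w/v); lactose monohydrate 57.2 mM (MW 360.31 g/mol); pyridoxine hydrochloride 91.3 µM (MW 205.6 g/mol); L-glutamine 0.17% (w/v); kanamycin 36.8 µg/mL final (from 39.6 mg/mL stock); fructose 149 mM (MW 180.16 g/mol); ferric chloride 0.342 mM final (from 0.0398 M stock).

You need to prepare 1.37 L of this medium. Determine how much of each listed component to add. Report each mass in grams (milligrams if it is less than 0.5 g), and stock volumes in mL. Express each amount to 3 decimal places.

Scale factor relative to 1 L: 1.37.
MOPS: 1.4 g per 100 mL × 1370 mL ÷ 100 = 19.180 g
lactose monohydrate: 57.2 mmol/L × 360.31 g/mol × 1.37 L ÷ 1000 = 28.235 g
pyridoxine hydrochloride: 91.3 µmol/L × 205.6 g/mol × 1.37 L ÷ 1000 = 25.717 mg
L-glutamine: 0.17% w/v = 1.7 g/L → 1.7 × 1.37 L = 2.329 g
kanamycin: V = C2·V2/C1 = 36.8 µg/mL × 1370 mL ÷ 39600 µg/mL = 1.273 mL
fructose: 149 mmol/L × 180.16 g/mol × 1.37 L ÷ 1000 = 36.776 g
ferric chloride: dilute stock: 0.342 mM × 1370 mL ÷ 39.8 mM = 11.772 mL

MOPS 19.180 g; lactose monohydrate 28.235 g; pyridoxine hydrochloride 25.717 mg; L-glutamine 2.329 g; kanamycin 1.273 mL; fructose 36.776 g; ferric chloride 11.772 mL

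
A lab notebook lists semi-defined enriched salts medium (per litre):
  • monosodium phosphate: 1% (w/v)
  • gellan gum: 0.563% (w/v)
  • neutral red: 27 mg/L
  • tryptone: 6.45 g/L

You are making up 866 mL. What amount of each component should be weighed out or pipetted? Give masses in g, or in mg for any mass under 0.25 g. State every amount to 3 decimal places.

Scale factor relative to 1 L: 0.866.
monosodium phosphate: 1 g per 100 mL × 866 mL ÷ 100 = 8.660 g
gellan gum: 0.563 g per 100 mL × 866 mL ÷ 100 = 4.876 g
neutral red: 27 mg/L × 0.866 L = 23.382 mg
tryptone: 6.45 g/L × 0.866 L = 5.586 g

monosodium phosphate 8.660 g; gellan gum 4.876 g; neutral red 23.382 mg; tryptone 5.586 g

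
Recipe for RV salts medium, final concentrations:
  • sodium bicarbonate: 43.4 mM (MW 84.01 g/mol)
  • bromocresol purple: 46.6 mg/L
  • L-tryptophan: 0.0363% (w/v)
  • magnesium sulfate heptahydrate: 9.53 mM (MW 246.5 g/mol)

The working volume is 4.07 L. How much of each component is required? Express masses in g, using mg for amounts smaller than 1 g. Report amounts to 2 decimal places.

Scale factor relative to 1 L: 4.07.
sodium bicarbonate: 43.4 mmol/L × 84.01 g/mol × 4.07 L ÷ 1000 = 14.84 g
bromocresol purple: 46.6 mg/L × 4.07 L = 189.66 mg
L-tryptophan: 0.0363 g per 100 mL × 4070 mL ÷ 100 = 1.48 g
magnesium sulfate heptahydrate: 9.53 mmol/L × 246.5 g/mol × 4.07 L ÷ 1000 = 9.56 g

sodium bicarbonate 14.84 g; bromocresol purple 189.66 mg; L-tryptophan 1.48 g; magnesium sulfate heptahydrate 9.56 g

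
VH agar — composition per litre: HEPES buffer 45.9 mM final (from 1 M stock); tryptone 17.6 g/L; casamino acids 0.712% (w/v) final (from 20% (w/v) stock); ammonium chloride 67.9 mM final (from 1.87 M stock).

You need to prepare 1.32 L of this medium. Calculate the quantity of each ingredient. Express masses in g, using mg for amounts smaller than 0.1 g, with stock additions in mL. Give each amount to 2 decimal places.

Working volume: 1.32 L.
HEPES buffer: C1V1 = C2V2 → 45.9 mM × 1320 mL ÷ 1000 mM = 60.59 mL
tryptone: 17.6 g/L × 1.32 L = 23.23 g
casamino acids: C1V1 = C2V2 → 0.712% ÷ 20% × 1320 mL = 46.99 mL
ammonium chloride: dilute stock: 67.9 mM × 1320 mL ÷ 1870 mM = 47.93 mL

HEPES buffer 60.59 mL; tryptone 23.23 g; casamino acids 46.99 mL; ammonium chloride 47.93 mL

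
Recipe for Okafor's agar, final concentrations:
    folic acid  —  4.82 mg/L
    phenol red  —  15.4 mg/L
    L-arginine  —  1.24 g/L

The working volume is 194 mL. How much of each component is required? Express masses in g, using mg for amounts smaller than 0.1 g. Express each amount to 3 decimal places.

folic acid 0.935 mg; phenol red 2.988 mg; L-arginine 0.241 g

Working volume: 194 mL = 0.194 L.
folic acid: 4.82 mg/L × 0.194 L = 0.935 mg
phenol red: 15.4 mg/L × 0.194 L = 2.988 mg
L-arginine: 1.24 g/L × 0.194 L = 0.241 g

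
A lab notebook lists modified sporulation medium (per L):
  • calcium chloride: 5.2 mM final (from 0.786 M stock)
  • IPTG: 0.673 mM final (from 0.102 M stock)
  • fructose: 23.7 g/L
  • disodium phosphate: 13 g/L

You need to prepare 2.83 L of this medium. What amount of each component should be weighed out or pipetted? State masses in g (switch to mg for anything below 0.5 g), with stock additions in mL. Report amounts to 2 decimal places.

calcium chloride 18.72 mL; IPTG 18.67 mL; fructose 67.07 g; disodium phosphate 36.79 g

Scale factor relative to 1 L: 2.83.
calcium chloride: V = C2·V2/C1 = 5.2 mM × 2830 mL ÷ 786 mM = 18.72 mL
IPTG: dilute stock: 0.673 mM × 2830 mL ÷ 102 mM = 18.67 mL
fructose: 23.7 g/L × 2.83 L = 67.07 g
disodium phosphate: 13 g/L × 2.83 L = 36.79 g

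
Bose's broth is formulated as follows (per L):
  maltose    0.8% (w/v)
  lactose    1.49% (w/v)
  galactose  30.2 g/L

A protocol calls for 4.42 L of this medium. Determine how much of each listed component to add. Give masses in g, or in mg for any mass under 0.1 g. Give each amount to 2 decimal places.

Working volume: 4.42 L.
maltose: 0.8% w/v = 8 g/L → 8 × 4.42 L = 35.36 g
lactose: 1.49 g per 100 mL × 4420 mL ÷ 100 = 65.86 g
galactose: 30.2 g/L × 4.42 L = 133.48 g

maltose 35.36 g; lactose 65.86 g; galactose 133.48 g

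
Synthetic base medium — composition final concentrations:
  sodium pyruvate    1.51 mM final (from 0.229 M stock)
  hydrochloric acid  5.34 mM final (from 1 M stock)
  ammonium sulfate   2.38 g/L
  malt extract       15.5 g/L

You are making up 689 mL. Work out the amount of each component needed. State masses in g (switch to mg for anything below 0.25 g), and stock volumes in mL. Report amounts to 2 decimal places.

Scale factor relative to 1 L: 0.689.
sodium pyruvate: C1V1 = C2V2 → 1.51 mM × 689 mL ÷ 229 mM = 4.54 mL
hydrochloric acid: V = C2·V2/C1 = 5.34 mM × 689 mL ÷ 1000 mM = 3.68 mL
ammonium sulfate: 2.38 g/L × 0.689 L = 1.64 g
malt extract: 15.5 g/L × 0.689 L = 10.68 g

sodium pyruvate 4.54 mL; hydrochloric acid 3.68 mL; ammonium sulfate 1.64 g; malt extract 10.68 g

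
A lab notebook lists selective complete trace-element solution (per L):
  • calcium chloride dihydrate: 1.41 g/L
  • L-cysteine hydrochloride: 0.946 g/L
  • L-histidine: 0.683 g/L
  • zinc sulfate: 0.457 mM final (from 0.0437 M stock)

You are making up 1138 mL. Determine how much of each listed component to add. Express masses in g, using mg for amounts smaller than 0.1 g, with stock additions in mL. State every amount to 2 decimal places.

Scale factor relative to 1 L: 1.138.
calcium chloride dihydrate: 1.41 g/L × 1.138 L = 1.60 g
L-cysteine hydrochloride: 0.946 g/L × 1.138 L = 1.08 g
L-histidine: 0.683 g/L × 1.138 L = 0.78 g
zinc sulfate: V = C2·V2/C1 = 0.457 mM × 1138 mL ÷ 43.7 mM = 11.90 mL

calcium chloride dihydrate 1.60 g; L-cysteine hydrochloride 1.08 g; L-histidine 0.78 g; zinc sulfate 11.90 mL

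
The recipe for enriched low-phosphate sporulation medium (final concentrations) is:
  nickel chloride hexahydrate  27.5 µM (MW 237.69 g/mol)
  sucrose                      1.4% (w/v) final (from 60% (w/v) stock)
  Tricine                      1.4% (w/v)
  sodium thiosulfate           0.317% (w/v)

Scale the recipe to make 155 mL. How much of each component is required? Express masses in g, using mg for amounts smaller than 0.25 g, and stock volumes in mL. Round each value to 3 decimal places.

nickel chloride hexahydrate 1.013 mg; sucrose 3.617 mL; Tricine 2.170 g; sodium thiosulfate 0.491 g

Target volume = 155 mL = 0.155 L.
nickel chloride hexahydrate: 27.5 µmol/L × 237.69 g/mol × 0.155 L ÷ 1000 = 1.013 mg
sucrose: C1V1 = C2V2 → 1.4% ÷ 60% × 155 mL = 3.617 mL
Tricine: 1.4% w/v = 14 g/L → 14 × 0.155 L = 2.170 g
sodium thiosulfate: 0.317 g per 100 mL × 155 mL ÷ 100 = 0.491 g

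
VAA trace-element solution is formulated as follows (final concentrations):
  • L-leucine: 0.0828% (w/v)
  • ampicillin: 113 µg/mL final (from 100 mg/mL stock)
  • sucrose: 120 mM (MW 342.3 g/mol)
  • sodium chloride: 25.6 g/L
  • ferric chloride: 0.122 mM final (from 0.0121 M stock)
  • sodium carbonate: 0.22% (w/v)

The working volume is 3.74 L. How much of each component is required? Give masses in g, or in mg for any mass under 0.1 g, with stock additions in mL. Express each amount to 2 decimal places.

Scale factor relative to 1 L: 3.74.
L-leucine: 0.0828 g per 100 mL × 3740 mL ÷ 100 = 3.10 g
ampicillin: V = C2·V2/C1 = 113 µg/mL × 3740 mL ÷ 100000 µg/mL = 4.23 mL
sucrose: 120 mmol/L × 342.3 g/mol × 3.74 L ÷ 1000 = 153.62 g
sodium chloride: 25.6 g/L × 3.74 L = 95.74 g
ferric chloride: V = C2·V2/C1 = 0.122 mM × 3740 mL ÷ 12.1 mM = 37.71 mL
sodium carbonate: 0.22% w/v = 2.2 g/L → 2.2 × 3.74 L = 8.23 g

L-leucine 3.10 g; ampicillin 4.23 mL; sucrose 153.62 g; sodium chloride 95.74 g; ferric chloride 37.71 mL; sodium carbonate 8.23 g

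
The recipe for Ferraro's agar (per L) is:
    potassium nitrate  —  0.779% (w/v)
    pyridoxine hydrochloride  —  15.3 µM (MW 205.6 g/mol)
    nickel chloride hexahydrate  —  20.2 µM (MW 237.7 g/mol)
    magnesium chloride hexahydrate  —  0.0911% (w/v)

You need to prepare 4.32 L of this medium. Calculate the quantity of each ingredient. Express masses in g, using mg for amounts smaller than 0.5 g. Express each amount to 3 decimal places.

potassium nitrate 33.653 g; pyridoxine hydrochloride 13.589 mg; nickel chloride hexahydrate 20.743 mg; magnesium chloride hexahydrate 3.936 g

Working volume: 4.32 L.
potassium nitrate: 0.779% w/v = 7.79 g/L → 7.79 × 4.32 L = 33.653 g
pyridoxine hydrochloride: 15.3 µmol/L × 205.6 g/mol × 4.32 L ÷ 1000 = 13.589 mg
nickel chloride hexahydrate: 20.2 µmol/L × 237.7 g/mol × 4.32 L ÷ 1000 = 20.743 mg
magnesium chloride hexahydrate: 0.0911 g per 100 mL × 4320 mL ÷ 100 = 3.936 g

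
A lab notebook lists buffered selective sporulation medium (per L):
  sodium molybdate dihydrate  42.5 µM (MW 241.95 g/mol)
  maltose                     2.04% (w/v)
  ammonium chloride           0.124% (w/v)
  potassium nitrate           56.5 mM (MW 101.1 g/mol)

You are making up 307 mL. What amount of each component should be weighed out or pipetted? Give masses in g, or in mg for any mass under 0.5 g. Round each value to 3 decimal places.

sodium molybdate dihydrate 3.157 mg; maltose 6.263 g; ammonium chloride 380.680 mg; potassium nitrate 1.754 g

Working volume: 307 mL = 0.307 L.
sodium molybdate dihydrate: 42.5 µmol/L × 241.95 g/mol × 0.307 L ÷ 1000 = 3.157 mg
maltose: 2.04 g per 100 mL × 307 mL ÷ 100 = 6.263 g
ammonium chloride: 0.124 g per 100 mL × 307 mL ÷ 100 = 0.38068 g = 380.680 mg
potassium nitrate: 56.5 mmol/L × 101.1 g/mol × 0.307 L ÷ 1000 = 1.754 g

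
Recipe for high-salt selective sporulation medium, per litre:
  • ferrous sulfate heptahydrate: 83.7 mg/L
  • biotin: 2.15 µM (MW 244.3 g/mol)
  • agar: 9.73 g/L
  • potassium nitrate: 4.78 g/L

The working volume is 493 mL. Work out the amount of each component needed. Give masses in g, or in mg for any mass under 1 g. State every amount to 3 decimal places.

Working volume: 493 mL = 0.493 L.
ferrous sulfate heptahydrate: 83.7 mg/L × 0.493 L = 41.264 mg
biotin: 2.15 µmol/L × 244.3 g/mol × 0.493 L ÷ 1000 = 0.259 mg
agar: 9.73 g/L × 0.493 L = 4.797 g
potassium nitrate: 4.78 g/L × 0.493 L = 2.357 g

ferrous sulfate heptahydrate 41.264 mg; biotin 0.259 mg; agar 4.797 g; potassium nitrate 2.357 g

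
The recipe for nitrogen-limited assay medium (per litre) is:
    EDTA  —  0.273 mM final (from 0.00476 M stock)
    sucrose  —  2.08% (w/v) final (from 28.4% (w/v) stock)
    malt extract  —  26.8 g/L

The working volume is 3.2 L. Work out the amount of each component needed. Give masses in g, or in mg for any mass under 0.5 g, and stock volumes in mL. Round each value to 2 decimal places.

EDTA 183.53 mL; sucrose 234.37 mL; malt extract 85.76 g

Working volume: 3.2 L.
EDTA: dilute stock: 0.273 mM × 3200 mL ÷ 4.76 mM = 183.53 mL
sucrose: V = C2·V2/C1 = 2.08% ÷ 28.4% × 3200 mL = 234.37 mL
malt extract: 26.8 g/L × 3.2 L = 85.76 g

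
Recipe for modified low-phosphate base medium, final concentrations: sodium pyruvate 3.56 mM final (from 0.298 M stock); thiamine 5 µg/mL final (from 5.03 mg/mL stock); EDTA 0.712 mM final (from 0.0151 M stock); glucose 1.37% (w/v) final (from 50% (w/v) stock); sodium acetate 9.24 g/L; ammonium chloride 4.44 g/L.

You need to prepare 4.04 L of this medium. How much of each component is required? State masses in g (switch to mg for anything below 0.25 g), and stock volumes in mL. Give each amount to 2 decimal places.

Scale factor relative to 1 L: 4.04.
sodium pyruvate: dilute stock: 3.56 mM × 4040 mL ÷ 298 mM = 48.26 mL
thiamine: dilute stock: 5 µg/mL × 4040 mL ÷ 5030 µg/mL = 4.02 mL
EDTA: dilute stock: 0.712 mM × 4040 mL ÷ 15.1 mM = 190.50 mL
glucose: dilute stock: 1.37% ÷ 50% × 4040 mL = 110.70 mL
sodium acetate: 9.24 g/L × 4.04 L = 37.33 g
ammonium chloride: 4.44 g/L × 4.04 L = 17.94 g

sodium pyruvate 48.26 mL; thiamine 4.02 mL; EDTA 190.50 mL; glucose 110.70 mL; sodium acetate 37.33 g; ammonium chloride 17.94 g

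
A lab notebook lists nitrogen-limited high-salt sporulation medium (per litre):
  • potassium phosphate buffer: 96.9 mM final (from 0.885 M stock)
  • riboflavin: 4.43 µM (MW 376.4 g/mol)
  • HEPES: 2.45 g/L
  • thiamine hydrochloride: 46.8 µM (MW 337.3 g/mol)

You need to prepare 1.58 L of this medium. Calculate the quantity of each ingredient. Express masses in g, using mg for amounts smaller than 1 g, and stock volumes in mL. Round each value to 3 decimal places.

Scale factor relative to 1 L: 1.58.
potassium phosphate buffer: dilute stock: 96.9 mM × 1580 mL ÷ 885 mM = 172.997 mL
riboflavin: 4.43 µmol/L × 376.4 g/mol × 1.58 L ÷ 1000 = 2.635 mg
HEPES: 2.45 g/L × 1.58 L = 3.871 g
thiamine hydrochloride: 46.8 µmol/L × 337.3 g/mol × 1.58 L ÷ 1000 = 24.941 mg

potassium phosphate buffer 172.997 mL; riboflavin 2.635 mg; HEPES 3.871 g; thiamine hydrochloride 24.941 mg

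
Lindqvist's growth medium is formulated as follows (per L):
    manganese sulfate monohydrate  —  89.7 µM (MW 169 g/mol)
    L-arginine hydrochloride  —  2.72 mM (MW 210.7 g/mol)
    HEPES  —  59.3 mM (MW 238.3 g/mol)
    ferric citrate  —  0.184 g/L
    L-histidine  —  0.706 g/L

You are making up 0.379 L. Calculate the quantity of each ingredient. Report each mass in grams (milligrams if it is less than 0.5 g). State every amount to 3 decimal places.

Scale factor relative to 1 L: 0.379.
manganese sulfate monohydrate: 89.7 µmol/L × 169 g/mol × 0.379 L ÷ 1000 = 5.745 mg
L-arginine hydrochloride: 2.72 mmol/L × 210.7 mg/mmol × 0.379 L = 217.206 mg
HEPES: 59.3 mmol/L × 238.3 g/mol × 0.379 L ÷ 1000 = 5.356 g
ferric citrate: 0.184 g/L × 0.379 L = 0.069736 g = 69.736 mg
L-histidine: 0.706 g/L × 0.379 L = 0.267574 g = 267.574 mg

manganese sulfate monohydrate 5.745 mg; L-arginine hydrochloride 217.206 mg; HEPES 5.356 g; ferric citrate 69.736 mg; L-histidine 267.574 mg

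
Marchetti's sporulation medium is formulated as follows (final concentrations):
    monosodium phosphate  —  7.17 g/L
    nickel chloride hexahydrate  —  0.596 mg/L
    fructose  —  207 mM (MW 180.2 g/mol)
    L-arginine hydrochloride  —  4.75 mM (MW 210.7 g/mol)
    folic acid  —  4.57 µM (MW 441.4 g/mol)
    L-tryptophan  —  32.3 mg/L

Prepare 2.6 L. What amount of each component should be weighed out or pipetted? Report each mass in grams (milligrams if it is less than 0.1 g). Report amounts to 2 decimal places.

Working volume: 2.6 L.
monosodium phosphate: 7.17 g/L × 2.6 L = 18.64 g
nickel chloride hexahydrate: 0.596 mg/L × 2.6 L = 1.55 mg
fructose: 207 mmol/L × 180.2 g/mol × 2.6 L ÷ 1000 = 96.98 g
L-arginine hydrochloride: 4.75 mmol/L × 210.7 g/mol × 2.6 L ÷ 1000 = 2.60 g
folic acid: 4.57 µmol/L × 441.4 g/mol × 2.6 L ÷ 1000 = 5.24 mg
L-tryptophan: 32.3 mg/L × 2.6 L = 83.98 mg

monosodium phosphate 18.64 g; nickel chloride hexahydrate 1.55 mg; fructose 96.98 g; L-arginine hydrochloride 2.60 g; folic acid 5.24 mg; L-tryptophan 83.98 mg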